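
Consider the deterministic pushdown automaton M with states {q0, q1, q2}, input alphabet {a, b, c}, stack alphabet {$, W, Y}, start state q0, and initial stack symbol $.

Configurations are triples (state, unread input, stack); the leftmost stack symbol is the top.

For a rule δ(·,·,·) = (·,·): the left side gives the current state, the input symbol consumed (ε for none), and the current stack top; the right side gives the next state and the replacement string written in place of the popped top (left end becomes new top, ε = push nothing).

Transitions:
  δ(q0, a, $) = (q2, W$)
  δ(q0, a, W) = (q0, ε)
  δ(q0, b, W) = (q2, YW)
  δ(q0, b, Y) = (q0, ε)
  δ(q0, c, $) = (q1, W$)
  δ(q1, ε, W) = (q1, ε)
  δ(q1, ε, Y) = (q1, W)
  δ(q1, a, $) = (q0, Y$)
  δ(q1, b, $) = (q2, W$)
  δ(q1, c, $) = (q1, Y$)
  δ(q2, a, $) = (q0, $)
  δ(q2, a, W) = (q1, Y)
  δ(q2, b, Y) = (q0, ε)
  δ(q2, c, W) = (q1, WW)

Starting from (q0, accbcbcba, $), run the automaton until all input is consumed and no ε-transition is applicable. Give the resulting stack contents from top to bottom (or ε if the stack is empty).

$

(q0, accbcbcba, $)
  read a, top $: go to q2, push W$ → (q2, ccbcbcba, W$)
  read c, top W: go to q1, push WW → (q1, cbcbcba, WW$)
  ε-move, top W: go to q1, push ε → (q1, cbcbcba, W$)
  ε-move, top W: go to q1, push ε → (q1, cbcbcba, $)
  read c, top $: go to q1, push Y$ → (q1, bcbcba, Y$)
  ε-move, top Y: go to q1, push W → (q1, bcbcba, W$)
  ε-move, top W: go to q1, push ε → (q1, bcbcba, $)
  read b, top $: go to q2, push W$ → (q2, cbcba, W$)
  read c, top W: go to q1, push WW → (q1, bcba, WW$)
  ε-move, top W: go to q1, push ε → (q1, bcba, W$)
  ε-move, top W: go to q1, push ε → (q1, bcba, $)
  read b, top $: go to q2, push W$ → (q2, cba, W$)
  read c, top W: go to q1, push WW → (q1, ba, WW$)
  ε-move, top W: go to q1, push ε → (q1, ba, W$)
  ε-move, top W: go to q1, push ε → (q1, ba, $)
  read b, top $: go to q2, push W$ → (q2, a, W$)
  read a, top W: go to q1, push Y → (q1, ε, Y$)
  ε-move, top Y: go to q1, push W → (q1, ε, W$)
  ε-move, top W: go to q1, push ε → (q1, ε, $)
All input consumed in state q1 with stack $.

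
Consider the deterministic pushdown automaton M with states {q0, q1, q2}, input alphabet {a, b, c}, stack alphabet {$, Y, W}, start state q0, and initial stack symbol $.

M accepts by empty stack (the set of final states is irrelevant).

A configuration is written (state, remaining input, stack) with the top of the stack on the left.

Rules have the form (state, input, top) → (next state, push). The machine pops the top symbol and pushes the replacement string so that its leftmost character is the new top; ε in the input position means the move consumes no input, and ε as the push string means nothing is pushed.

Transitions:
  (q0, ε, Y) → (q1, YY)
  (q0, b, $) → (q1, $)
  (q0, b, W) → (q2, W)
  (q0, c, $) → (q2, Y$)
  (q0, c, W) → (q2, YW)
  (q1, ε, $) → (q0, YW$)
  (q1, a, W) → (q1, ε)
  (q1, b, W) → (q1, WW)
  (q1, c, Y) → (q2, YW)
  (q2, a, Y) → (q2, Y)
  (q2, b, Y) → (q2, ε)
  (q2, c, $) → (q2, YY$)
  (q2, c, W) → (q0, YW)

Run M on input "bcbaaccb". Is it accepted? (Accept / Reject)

(q0, bcbaaccb, $)
  read b, top $: go to q1, push $ → (q1, cbaaccb, $)
  ε-move, top $: go to q0, push YW$ → (q0, cbaaccb, YW$)
  ε-move, top Y: go to q1, push YY → (q1, cbaaccb, YYW$)
  read c, top Y: go to q2, push YW → (q2, baaccb, YWYW$)
  read b, top Y: go to q2, push ε → (q2, aaccb, WYW$)
No transition applies at (q2, aaccb, WYW$); input not fully consumed.

Reject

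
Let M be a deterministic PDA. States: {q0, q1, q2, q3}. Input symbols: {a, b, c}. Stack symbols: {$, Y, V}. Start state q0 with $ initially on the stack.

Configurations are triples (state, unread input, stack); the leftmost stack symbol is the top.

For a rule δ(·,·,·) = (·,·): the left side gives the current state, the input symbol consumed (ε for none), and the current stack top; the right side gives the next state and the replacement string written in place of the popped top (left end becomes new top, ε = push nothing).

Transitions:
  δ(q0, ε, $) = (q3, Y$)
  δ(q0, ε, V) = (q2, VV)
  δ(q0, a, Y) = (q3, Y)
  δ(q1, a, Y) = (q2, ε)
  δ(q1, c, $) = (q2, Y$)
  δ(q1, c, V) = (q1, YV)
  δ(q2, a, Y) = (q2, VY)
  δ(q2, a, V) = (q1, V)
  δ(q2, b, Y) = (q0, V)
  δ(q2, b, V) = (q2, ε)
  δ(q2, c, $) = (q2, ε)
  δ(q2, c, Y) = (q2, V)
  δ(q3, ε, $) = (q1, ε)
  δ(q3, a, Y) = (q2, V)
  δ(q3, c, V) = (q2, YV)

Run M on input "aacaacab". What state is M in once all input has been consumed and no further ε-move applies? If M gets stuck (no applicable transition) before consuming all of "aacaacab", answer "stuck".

q2

(q0, aacaacab, $)
  ε-move, top $: go to q3, push Y$ → (q3, aacaacab, Y$)
  read a, top Y: go to q2, push V → (q2, acaacab, V$)
  read a, top V: go to q1, push V → (q1, caacab, V$)
  read c, top V: go to q1, push YV → (q1, aacab, YV$)
  read a, top Y: go to q2, push ε → (q2, acab, V$)
  read a, top V: go to q1, push V → (q1, cab, V$)
  read c, top V: go to q1, push YV → (q1, ab, YV$)
  read a, top Y: go to q2, push ε → (q2, b, V$)
  read b, top V: go to q2, push ε → (q2, ε, $)
All input consumed; M is in state q2.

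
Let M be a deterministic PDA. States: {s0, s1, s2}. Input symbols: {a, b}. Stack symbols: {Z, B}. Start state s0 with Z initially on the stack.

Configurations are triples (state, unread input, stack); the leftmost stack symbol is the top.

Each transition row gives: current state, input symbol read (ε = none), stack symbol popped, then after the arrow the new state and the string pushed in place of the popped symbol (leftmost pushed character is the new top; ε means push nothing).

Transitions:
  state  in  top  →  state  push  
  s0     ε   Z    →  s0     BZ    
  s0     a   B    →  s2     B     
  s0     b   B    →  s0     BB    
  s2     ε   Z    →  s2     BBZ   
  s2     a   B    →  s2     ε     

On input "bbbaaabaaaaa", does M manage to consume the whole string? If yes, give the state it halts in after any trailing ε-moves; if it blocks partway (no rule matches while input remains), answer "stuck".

stuck

(s0, bbbaaabaaaaa, Z) ⊢ (s0, bbbaaabaaaaa, BZ) ⊢ (s0, bbaaabaaaaa, BBZ) ⊢ (s0, baaabaaaaa, BBBZ) ⊢ (s0, aaabaaaaa, BBBBZ) ⊢ (s2, aabaaaaa, BBBBZ) ⊢ (s2, abaaaaa, BBBZ) ⊢ (s2, baaaaa, BBZ)
No transition for (s2, b, top B); M blocks with input baaaaa remaining.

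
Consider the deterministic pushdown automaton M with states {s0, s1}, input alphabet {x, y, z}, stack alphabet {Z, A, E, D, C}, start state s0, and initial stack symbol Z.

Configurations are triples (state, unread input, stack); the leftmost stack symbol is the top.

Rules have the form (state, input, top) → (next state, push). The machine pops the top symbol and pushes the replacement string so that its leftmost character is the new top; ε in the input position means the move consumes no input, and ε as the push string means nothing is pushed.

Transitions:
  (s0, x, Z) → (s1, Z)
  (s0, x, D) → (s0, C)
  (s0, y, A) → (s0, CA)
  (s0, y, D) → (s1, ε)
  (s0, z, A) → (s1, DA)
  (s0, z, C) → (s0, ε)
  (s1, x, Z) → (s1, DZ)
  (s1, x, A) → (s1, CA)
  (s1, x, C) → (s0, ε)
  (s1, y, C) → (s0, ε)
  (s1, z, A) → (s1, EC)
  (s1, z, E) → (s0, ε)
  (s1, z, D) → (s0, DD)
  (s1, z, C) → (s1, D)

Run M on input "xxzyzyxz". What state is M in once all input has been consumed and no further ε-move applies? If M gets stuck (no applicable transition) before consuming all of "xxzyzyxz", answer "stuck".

stuck

(s0, xxzyzyxz, Z) ⊢ (s1, xzyzyxz, Z) ⊢ (s1, zyzyxz, DZ) ⊢ (s0, yzyxz, DDZ) ⊢ (s1, zyxz, DZ) ⊢ (s0, yxz, DDZ) ⊢ (s1, xz, DZ)
No transition for (s1, x, top D); M blocks with input xz remaining.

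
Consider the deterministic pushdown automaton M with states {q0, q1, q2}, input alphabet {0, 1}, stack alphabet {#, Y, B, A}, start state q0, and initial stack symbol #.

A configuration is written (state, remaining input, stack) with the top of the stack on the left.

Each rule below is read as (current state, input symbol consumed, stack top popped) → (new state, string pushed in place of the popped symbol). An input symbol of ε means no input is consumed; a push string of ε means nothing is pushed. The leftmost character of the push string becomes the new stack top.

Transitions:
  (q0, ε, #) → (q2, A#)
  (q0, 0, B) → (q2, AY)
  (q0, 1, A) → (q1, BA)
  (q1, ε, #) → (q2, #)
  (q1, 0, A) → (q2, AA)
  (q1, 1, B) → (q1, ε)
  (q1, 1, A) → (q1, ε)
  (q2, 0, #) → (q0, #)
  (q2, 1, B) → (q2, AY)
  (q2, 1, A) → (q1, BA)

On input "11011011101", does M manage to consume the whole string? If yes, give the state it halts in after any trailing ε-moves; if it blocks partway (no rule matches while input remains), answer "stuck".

(q0, 11011011101, #) ⊢ (q2, 11011011101, A#) ⊢ (q1, 1011011101, BA#) ⊢ (q1, 011011101, A#) ⊢ (q2, 11011101, AA#) ⊢ (q1, 1011101, BAA#) ⊢ (q1, 011101, AA#) ⊢ (q2, 11101, AAA#) ⊢ (q1, 1101, BAAA#) ⊢ (q1, 101, AAA#) ⊢ (q1, 01, AA#) ⊢ (q2, 1, AAA#) ⊢ (q1, ε, BAAA#)
All input consumed; M is in state q1.

q1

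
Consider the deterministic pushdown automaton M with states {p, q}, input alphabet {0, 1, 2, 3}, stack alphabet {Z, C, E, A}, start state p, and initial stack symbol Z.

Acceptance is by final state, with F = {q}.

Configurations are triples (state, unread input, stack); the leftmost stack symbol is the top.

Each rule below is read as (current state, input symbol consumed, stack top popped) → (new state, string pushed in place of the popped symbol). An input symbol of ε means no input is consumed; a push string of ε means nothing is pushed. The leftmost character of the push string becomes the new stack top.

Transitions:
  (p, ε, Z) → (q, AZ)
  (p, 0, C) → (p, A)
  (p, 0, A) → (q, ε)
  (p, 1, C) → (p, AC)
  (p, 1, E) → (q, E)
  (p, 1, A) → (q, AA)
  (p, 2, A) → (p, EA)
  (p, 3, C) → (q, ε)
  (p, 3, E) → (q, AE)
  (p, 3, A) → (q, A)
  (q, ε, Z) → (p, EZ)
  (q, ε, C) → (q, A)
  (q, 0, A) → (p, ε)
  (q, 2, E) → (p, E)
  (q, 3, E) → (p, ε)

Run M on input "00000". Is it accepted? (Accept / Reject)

(p, 00000, Z)
  ε-move, top Z: go to q, push AZ → (q, 00000, AZ)
  read 0, top A: go to p, push ε → (p, 0000, Z)
  ε-move, top Z: go to q, push AZ → (q, 0000, AZ)
  read 0, top A: go to p, push ε → (p, 000, Z)
  ε-move, top Z: go to q, push AZ → (q, 000, AZ)
  read 0, top A: go to p, push ε → (p, 00, Z)
  ε-move, top Z: go to q, push AZ → (q, 00, AZ)
  read 0, top A: go to p, push ε → (p, 0, Z)
  ε-move, top Z: go to q, push AZ → (q, 0, AZ)
  read 0, top A: go to p, push ε → (p, ε, Z)
  ε-move, top Z: go to q, push AZ → (q, ε, AZ)
All input consumed; state q ∈ F.

Accept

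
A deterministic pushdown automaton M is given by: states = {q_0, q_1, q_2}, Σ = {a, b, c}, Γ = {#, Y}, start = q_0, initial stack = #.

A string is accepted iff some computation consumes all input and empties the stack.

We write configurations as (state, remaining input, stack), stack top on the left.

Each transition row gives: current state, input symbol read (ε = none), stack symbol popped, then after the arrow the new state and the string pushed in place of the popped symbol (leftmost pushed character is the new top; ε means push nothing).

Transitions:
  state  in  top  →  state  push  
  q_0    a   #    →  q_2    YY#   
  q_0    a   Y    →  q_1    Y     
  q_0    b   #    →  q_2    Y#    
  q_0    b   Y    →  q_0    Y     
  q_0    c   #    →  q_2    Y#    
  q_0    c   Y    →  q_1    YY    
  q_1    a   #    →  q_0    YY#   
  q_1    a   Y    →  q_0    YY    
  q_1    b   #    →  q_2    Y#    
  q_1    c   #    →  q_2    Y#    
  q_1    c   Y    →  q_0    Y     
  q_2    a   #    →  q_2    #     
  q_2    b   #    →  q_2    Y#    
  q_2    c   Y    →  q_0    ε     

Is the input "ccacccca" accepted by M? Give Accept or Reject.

Reject

(q_0, ccacccca, #) ⊢ (q_2, cacccca, Y#) ⊢ (q_0, acccca, #) ⊢ (q_2, cccca, YY#) ⊢ (q_0, ccca, Y#) ⊢ (q_1, cca, YY#) ⊢ (q_0, ca, YY#) ⊢ (q_1, a, YYY#) ⊢ (q_0, ε, YYYY#)
All input consumed; stack is YYYY#, not empty, and no further ε-move applies.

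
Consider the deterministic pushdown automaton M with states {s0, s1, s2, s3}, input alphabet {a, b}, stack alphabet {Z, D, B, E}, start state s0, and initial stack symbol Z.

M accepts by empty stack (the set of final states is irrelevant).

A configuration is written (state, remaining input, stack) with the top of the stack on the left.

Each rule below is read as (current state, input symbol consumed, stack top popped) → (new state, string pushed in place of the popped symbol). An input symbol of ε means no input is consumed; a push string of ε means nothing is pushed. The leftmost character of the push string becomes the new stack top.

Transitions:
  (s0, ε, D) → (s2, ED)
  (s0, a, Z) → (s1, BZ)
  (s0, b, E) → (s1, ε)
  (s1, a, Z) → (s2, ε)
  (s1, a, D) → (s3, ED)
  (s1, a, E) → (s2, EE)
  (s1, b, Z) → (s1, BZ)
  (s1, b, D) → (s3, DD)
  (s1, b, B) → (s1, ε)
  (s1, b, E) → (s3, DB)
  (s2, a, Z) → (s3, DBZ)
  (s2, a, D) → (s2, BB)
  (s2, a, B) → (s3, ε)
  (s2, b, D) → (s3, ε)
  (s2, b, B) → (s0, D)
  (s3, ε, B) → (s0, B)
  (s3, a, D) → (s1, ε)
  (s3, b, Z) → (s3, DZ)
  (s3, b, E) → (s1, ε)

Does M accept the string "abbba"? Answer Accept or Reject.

(s0, abbba, Z)
  read a, top Z: go to s1, push BZ → (s1, bbba, BZ)
  read b, top B: go to s1, push ε → (s1, bba, Z)
  read b, top Z: go to s1, push BZ → (s1, ba, BZ)
  read b, top B: go to s1, push ε → (s1, a, Z)
  read a, top Z: go to s2, push ε → (s2, ε, ε)
All input consumed and the stack is empty.

Accept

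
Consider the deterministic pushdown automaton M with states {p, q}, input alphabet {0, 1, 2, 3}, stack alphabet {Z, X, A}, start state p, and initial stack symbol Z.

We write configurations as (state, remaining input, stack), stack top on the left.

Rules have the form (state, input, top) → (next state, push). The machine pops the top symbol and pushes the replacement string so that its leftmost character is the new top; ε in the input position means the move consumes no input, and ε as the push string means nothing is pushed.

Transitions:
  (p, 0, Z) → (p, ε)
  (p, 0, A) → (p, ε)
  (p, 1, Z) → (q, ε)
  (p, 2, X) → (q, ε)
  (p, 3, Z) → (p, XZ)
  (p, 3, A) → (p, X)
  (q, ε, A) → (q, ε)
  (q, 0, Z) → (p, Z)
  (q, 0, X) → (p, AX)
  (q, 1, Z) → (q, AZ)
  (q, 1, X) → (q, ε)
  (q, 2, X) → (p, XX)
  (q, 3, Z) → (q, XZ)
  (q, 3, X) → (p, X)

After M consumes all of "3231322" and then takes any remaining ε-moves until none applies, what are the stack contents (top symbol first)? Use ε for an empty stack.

XZ

(p, 3231322, Z) ⊢ (p, 231322, XZ) ⊢ (q, 31322, Z) ⊢ (q, 1322, XZ) ⊢ (q, 322, Z) ⊢ (q, 22, XZ) ⊢ (p, 2, XXZ) ⊢ (q, ε, XZ)
All input consumed in state q with stack XZ.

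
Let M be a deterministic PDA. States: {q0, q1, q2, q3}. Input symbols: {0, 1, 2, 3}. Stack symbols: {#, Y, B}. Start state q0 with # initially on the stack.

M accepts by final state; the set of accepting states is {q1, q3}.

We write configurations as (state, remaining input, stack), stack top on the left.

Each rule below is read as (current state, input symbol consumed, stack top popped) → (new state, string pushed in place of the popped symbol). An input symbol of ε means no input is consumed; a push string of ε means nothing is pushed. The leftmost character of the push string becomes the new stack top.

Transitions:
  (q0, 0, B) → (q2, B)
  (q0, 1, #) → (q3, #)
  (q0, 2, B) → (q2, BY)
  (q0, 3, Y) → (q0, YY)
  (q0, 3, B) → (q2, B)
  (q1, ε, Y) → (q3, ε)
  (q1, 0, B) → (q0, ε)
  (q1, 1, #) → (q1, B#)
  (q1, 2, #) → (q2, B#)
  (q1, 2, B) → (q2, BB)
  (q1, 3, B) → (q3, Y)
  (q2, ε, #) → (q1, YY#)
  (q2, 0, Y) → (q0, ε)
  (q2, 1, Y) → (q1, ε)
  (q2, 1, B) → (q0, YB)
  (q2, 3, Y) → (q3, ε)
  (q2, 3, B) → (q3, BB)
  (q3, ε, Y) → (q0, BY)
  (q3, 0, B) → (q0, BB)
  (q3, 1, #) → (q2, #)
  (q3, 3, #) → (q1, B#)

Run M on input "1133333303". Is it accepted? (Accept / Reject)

Reject

(q0, 1133333303, #)
  read 1, top #: go to q3, push # → (q3, 133333303, #)
  read 1, top #: go to q2, push # → (q2, 33333303, #)
  ε-move, top #: go to q1, push YY# → (q1, 33333303, YY#)
  ε-move, top Y: go to q3, push ε → (q3, 33333303, Y#)
  ε-move, top Y: go to q0, push BY → (q0, 33333303, BY#)
  read 3, top B: go to q2, push B → (q2, 3333303, BY#)
  read 3, top B: go to q3, push BB → (q3, 333303, BBY#)
No transition applies at (q3, 333303, BBY#); input not fully consumed.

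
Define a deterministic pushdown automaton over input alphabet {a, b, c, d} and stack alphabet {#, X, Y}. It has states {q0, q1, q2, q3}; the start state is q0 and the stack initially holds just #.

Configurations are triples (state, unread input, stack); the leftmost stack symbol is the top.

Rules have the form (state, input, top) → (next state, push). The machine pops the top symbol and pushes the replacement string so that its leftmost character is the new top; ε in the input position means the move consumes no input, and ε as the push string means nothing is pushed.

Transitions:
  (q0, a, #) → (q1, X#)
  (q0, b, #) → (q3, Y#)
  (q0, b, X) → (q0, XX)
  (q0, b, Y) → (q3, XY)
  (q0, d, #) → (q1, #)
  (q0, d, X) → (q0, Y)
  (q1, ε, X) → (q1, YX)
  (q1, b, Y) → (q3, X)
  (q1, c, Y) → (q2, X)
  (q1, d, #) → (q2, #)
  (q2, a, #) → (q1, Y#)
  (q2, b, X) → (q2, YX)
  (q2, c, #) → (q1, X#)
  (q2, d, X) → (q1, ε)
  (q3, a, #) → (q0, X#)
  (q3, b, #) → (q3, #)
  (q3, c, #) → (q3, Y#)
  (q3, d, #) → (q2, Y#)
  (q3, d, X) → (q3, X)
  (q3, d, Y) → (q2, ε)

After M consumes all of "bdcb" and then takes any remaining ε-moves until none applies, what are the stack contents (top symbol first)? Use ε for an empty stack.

XX#

(q0, bdcb, #)
  read b, top #: go to q3, push Y# → (q3, dcb, Y#)
  read d, top Y: go to q2, push ε → (q2, cb, #)
  read c, top #: go to q1, push X# → (q1, b, X#)
  ε-move, top X: go to q1, push YX → (q1, b, YX#)
  read b, top Y: go to q3, push X → (q3, ε, XX#)
All input consumed in state q3 with stack XX#.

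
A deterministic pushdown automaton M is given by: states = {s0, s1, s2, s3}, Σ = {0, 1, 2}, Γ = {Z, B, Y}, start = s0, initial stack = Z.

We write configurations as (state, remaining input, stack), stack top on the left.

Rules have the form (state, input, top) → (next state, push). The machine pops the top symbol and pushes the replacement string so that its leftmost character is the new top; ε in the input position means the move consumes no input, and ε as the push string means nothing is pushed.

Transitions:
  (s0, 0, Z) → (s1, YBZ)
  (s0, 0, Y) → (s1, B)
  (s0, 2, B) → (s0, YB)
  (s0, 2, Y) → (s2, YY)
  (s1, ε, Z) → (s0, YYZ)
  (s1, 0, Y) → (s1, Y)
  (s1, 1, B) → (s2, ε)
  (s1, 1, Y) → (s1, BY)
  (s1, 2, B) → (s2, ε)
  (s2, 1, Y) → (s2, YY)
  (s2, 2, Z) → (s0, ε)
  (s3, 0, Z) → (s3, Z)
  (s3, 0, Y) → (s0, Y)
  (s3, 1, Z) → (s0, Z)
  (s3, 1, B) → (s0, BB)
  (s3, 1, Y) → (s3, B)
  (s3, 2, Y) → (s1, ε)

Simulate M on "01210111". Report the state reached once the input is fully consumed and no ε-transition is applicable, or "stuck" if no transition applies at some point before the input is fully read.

stuck

(s0, 01210111, Z) ⊢ (s1, 1210111, YBZ) ⊢ (s1, 210111, BYBZ) ⊢ (s2, 10111, YBZ) ⊢ (s2, 0111, YYBZ)
No transition for (s2, 0, top Y); M blocks with input 0111 remaining.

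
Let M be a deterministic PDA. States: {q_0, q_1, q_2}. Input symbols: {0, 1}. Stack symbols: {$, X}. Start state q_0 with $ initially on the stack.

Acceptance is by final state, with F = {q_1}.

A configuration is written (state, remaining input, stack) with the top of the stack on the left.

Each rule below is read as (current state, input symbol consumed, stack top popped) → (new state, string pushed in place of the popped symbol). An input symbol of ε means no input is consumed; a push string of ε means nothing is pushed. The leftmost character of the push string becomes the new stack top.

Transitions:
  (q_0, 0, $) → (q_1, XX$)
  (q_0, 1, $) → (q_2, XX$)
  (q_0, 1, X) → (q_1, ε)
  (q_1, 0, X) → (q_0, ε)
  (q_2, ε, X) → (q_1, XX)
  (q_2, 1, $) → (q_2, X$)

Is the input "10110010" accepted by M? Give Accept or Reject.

(q_0, 10110010, $)
  read 1, top $: go to q_2, push XX$ → (q_2, 0110010, XX$)
  ε-move, top X: go to q_1, push XX → (q_1, 0110010, XXX$)
  read 0, top X: go to q_0, push ε → (q_0, 110010, XX$)
  read 1, top X: go to q_1, push ε → (q_1, 10010, X$)
No transition applies at (q_1, 10010, X$); input not fully consumed.

Reject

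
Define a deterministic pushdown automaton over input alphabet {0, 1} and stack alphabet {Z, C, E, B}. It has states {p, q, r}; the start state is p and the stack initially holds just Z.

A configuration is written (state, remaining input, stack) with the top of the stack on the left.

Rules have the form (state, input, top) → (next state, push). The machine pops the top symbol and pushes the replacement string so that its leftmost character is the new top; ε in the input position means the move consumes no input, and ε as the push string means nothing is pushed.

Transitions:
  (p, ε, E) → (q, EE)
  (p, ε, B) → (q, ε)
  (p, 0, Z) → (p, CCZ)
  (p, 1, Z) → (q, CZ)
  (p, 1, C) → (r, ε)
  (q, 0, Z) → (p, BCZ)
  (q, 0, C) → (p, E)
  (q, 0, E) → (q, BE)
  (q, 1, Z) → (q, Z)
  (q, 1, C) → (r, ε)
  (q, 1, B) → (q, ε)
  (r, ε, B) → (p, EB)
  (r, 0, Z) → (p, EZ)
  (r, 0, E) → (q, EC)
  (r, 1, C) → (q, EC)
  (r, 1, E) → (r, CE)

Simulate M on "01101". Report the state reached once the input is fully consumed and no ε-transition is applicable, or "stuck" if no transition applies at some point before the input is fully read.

(p, 01101, Z)
  read 0, top Z: go to p, push CCZ → (p, 1101, CCZ)
  read 1, top C: go to r, push ε → (r, 101, CZ)
  read 1, top C: go to q, push EC → (q, 01, ECZ)
  read 0, top E: go to q, push BE → (q, 1, BECZ)
  read 1, top B: go to q, push ε → (q, ε, ECZ)
All input consumed; M is in state q.

q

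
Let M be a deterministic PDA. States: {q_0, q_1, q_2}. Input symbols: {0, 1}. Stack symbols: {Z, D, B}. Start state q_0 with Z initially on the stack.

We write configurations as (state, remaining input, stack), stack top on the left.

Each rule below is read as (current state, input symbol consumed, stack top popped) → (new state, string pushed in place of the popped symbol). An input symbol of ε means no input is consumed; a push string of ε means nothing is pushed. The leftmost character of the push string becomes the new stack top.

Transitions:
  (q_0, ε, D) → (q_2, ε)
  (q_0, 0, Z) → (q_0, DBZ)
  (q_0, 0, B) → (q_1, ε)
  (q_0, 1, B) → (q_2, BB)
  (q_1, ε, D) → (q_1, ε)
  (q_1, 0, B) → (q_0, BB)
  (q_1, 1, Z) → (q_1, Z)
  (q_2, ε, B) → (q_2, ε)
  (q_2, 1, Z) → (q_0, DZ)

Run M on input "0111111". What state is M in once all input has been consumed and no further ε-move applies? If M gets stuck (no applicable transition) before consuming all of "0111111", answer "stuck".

q_2

(q_0, 0111111, Z)
  read 0, top Z: go to q_0, push DBZ → (q_0, 111111, DBZ)
  ε-move, top D: go to q_2, push ε → (q_2, 111111, BZ)
  ε-move, top B: go to q_2, push ε → (q_2, 111111, Z)
  read 1, top Z: go to q_0, push DZ → (q_0, 11111, DZ)
  ε-move, top D: go to q_2, push ε → (q_2, 11111, Z)
  read 1, top Z: go to q_0, push DZ → (q_0, 1111, DZ)
  ε-move, top D: go to q_2, push ε → (q_2, 1111, Z)
  read 1, top Z: go to q_0, push DZ → (q_0, 111, DZ)
  ε-move, top D: go to q_2, push ε → (q_2, 111, Z)
  read 1, top Z: go to q_0, push DZ → (q_0, 11, DZ)
  ε-move, top D: go to q_2, push ε → (q_2, 11, Z)
  read 1, top Z: go to q_0, push DZ → (q_0, 1, DZ)
  ε-move, top D: go to q_2, push ε → (q_2, 1, Z)
  read 1, top Z: go to q_0, push DZ → (q_0, ε, DZ)
  ε-move, top D: go to q_2, push ε → (q_2, ε, Z)
All input consumed; M is in state q_2.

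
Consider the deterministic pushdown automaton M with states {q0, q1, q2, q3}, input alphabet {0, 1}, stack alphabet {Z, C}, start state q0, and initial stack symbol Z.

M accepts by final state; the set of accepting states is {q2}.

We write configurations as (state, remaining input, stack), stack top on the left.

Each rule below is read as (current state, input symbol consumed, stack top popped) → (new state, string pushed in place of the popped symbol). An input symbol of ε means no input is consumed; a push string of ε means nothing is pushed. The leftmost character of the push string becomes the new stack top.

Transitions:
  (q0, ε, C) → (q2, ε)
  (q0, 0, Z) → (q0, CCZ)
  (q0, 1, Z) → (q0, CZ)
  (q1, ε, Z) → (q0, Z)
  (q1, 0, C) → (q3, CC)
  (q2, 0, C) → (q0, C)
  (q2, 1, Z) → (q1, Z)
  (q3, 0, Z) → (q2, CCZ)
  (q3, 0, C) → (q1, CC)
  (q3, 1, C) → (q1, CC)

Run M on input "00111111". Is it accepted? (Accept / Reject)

Accept

(q0, 00111111, Z)
  read 0, top Z: go to q0, push CCZ → (q0, 0111111, CCZ)
  ε-move, top C: go to q2, push ε → (q2, 0111111, CZ)
  read 0, top C: go to q0, push C → (q0, 111111, CZ)
  ε-move, top C: go to q2, push ε → (q2, 111111, Z)
  read 1, top Z: go to q1, push Z → (q1, 11111, Z)
  ε-move, top Z: go to q0, push Z → (q0, 11111, Z)
  read 1, top Z: go to q0, push CZ → (q0, 1111, CZ)
  ε-move, top C: go to q2, push ε → (q2, 1111, Z)
  read 1, top Z: go to q1, push Z → (q1, 111, Z)
  ε-move, top Z: go to q0, push Z → (q0, 111, Z)
  read 1, top Z: go to q0, push CZ → (q0, 11, CZ)
  ε-move, top C: go to q2, push ε → (q2, 11, Z)
  read 1, top Z: go to q1, push Z → (q1, 1, Z)
  ε-move, top Z: go to q0, push Z → (q0, 1, Z)
  read 1, top Z: go to q0, push CZ → (q0, ε, CZ)
  ε-move, top C: go to q2, push ε → (q2, ε, Z)
All input consumed; state q2 ∈ F.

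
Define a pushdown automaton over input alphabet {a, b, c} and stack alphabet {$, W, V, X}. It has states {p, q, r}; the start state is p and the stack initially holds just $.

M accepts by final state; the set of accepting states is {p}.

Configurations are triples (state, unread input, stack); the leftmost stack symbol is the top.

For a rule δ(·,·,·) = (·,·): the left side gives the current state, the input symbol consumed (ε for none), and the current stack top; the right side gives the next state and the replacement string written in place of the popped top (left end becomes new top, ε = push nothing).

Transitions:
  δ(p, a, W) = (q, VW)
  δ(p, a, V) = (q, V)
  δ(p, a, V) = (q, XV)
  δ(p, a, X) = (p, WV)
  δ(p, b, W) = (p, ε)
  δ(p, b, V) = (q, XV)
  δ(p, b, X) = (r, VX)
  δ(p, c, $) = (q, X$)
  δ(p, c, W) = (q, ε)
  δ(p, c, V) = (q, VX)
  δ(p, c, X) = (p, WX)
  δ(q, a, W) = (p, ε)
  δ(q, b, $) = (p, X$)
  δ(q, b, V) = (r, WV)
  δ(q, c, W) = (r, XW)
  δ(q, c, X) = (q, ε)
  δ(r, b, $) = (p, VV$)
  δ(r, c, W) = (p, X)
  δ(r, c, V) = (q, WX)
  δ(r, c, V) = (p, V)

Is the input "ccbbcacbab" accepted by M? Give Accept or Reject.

Accept

One accepting computation: (p, ccbbcacbab, $) ⊢ (q, cbbcacbab, X$) ⊢ (q, bbcacbab, $) ⊢ (p, bcacbab, X$) ⊢ (r, cacbab, VX$) ⊢ (q, acbab, WXX$) ⊢ (p, cbab, XX$) ⊢ (p, bab, WXX$) ⊢ (p, ab, XX$) ⊢ (p, b, WVX$) ⊢ (p, ε, VX$)
All input consumed and state p ∈ F.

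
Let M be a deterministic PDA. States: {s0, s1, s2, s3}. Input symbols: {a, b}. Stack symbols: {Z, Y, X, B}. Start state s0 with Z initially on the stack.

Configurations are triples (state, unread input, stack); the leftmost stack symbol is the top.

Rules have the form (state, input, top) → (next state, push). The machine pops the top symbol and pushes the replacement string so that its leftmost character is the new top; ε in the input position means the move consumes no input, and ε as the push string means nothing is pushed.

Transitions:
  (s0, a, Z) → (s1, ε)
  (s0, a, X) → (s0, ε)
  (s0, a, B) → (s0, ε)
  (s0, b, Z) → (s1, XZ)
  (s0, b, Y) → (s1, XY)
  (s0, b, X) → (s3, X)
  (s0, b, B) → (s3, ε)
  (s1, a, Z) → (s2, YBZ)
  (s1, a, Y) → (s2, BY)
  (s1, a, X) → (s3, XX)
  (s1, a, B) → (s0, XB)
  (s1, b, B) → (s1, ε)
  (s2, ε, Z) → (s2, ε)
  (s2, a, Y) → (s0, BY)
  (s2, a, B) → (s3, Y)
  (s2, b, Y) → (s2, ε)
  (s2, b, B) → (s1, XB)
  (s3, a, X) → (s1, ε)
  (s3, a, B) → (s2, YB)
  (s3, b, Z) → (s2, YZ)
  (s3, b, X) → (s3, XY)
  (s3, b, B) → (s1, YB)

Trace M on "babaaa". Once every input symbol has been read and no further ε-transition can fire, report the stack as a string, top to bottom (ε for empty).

YYXZ

(s0, babaaa, Z)
  read b, top Z: go to s1, push XZ → (s1, abaaa, XZ)
  read a, top X: go to s3, push XX → (s3, baaa, XXZ)
  read b, top X: go to s3, push XY → (s3, aaa, XYXZ)
  read a, top X: go to s1, push ε → (s1, aa, YXZ)
  read a, top Y: go to s2, push BY → (s2, a, BYXZ)
  read a, top B: go to s3, push Y → (s3, ε, YYXZ)
All input consumed in state s3 with stack YYXZ.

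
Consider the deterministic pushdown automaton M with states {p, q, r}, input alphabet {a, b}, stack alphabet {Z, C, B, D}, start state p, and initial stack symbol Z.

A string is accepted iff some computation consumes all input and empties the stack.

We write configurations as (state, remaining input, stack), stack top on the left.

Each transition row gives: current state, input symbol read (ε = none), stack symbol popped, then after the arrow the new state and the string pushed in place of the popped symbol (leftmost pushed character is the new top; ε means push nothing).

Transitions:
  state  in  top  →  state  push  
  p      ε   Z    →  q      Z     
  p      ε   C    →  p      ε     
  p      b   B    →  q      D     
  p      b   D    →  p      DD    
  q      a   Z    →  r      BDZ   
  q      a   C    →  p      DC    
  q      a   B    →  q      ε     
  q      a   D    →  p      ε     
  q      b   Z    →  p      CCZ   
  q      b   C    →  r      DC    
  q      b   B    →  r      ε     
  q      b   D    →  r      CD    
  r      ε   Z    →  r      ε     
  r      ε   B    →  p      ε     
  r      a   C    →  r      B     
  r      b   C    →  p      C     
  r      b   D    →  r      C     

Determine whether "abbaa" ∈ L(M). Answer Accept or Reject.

Reject

(p, abbaa, Z)
  ε-move, top Z: go to q, push Z → (q, abbaa, Z)
  read a, top Z: go to r, push BDZ → (r, bbaa, BDZ)
  ε-move, top B: go to p, push ε → (p, bbaa, DZ)
  read b, top D: go to p, push DD → (p, baa, DDZ)
  read b, top D: go to p, push DD → (p, aa, DDDZ)
No transition applies at (p, aa, DDDZ); input not fully consumed.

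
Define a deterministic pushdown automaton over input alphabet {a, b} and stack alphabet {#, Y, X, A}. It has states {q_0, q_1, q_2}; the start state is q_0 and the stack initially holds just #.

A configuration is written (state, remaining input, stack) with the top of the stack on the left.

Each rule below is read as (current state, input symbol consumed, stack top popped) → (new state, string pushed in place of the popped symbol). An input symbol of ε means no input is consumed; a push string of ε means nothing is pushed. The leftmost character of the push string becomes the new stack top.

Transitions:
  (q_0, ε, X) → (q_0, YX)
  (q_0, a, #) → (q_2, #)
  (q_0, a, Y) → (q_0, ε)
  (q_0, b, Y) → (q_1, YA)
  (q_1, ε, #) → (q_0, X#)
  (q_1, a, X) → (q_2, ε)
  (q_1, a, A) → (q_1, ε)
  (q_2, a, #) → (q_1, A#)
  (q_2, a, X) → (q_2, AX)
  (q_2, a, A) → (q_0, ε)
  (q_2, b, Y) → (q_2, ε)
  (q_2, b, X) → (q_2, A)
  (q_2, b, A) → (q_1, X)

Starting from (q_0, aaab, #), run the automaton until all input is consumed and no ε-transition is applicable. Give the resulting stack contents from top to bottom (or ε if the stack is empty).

YAX#

(q_0, aaab, #) ⊢ (q_2, aab, #) ⊢ (q_1, ab, A#) ⊢ (q_1, b, #) ⊢ (q_0, b, X#) ⊢ (q_0, b, YX#) ⊢ (q_1, ε, YAX#)
All input consumed in state q_1 with stack YAX#.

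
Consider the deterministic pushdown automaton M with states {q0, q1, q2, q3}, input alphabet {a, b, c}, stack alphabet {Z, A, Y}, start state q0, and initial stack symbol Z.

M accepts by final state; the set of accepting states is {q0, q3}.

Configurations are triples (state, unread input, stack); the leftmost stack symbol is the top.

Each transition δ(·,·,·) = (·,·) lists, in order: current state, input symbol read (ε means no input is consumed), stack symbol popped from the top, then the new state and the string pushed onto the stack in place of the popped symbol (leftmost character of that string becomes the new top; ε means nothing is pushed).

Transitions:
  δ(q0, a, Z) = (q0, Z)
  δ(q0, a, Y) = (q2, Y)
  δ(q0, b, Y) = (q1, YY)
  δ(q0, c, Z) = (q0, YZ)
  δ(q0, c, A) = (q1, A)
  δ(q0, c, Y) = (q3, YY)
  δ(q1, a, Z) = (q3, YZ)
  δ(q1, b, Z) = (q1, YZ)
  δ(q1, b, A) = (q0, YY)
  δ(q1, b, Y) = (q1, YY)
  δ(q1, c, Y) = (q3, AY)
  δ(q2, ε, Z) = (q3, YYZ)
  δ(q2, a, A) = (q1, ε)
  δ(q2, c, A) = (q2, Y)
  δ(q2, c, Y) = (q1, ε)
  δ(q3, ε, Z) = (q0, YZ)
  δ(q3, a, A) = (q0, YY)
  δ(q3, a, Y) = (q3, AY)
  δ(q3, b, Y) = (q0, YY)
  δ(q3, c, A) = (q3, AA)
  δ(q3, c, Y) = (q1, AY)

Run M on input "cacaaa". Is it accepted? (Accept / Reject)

Accept

(q0, cacaaa, Z)
  read c, top Z: go to q0, push YZ → (q0, acaaa, YZ)
  read a, top Y: go to q2, push Y → (q2, caaa, YZ)
  read c, top Y: go to q1, push ε → (q1, aaa, Z)
  read a, top Z: go to q3, push YZ → (q3, aa, YZ)
  read a, top Y: go to q3, push AY → (q3, a, AYZ)
  read a, top A: go to q0, push YY → (q0, ε, YYYZ)
All input consumed; state q0 ∈ F.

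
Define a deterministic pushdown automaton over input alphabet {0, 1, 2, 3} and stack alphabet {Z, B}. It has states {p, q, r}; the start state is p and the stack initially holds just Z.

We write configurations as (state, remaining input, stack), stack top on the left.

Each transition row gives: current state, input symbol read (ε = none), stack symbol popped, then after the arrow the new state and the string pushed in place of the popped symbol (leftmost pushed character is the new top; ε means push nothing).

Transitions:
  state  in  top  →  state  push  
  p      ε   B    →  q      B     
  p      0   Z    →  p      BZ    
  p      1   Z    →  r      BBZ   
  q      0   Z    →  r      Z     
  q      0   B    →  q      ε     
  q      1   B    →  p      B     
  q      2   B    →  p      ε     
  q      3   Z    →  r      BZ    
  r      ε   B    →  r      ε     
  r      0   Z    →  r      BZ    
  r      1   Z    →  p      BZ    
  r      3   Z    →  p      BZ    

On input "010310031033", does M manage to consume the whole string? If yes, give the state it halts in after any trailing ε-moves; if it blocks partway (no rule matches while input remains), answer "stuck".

(p, 010310031033, Z)
  read 0, top Z: go to p, push BZ → (p, 10310031033, BZ)
  ε-move, top B: go to q, push B → (q, 10310031033, BZ)
  read 1, top B: go to p, push B → (p, 0310031033, BZ)
  ε-move, top B: go to q, push B → (q, 0310031033, BZ)
  read 0, top B: go to q, push ε → (q, 310031033, Z)
  read 3, top Z: go to r, push BZ → (r, 10031033, BZ)
  ε-move, top B: go to r, push ε → (r, 10031033, Z)
  read 1, top Z: go to p, push BZ → (p, 0031033, BZ)
  ε-move, top B: go to q, push B → (q, 0031033, BZ)
  read 0, top B: go to q, push ε → (q, 031033, Z)
  read 0, top Z: go to r, push Z → (r, 31033, Z)
  read 3, top Z: go to p, push BZ → (p, 1033, BZ)
  ε-move, top B: go to q, push B → (q, 1033, BZ)
  read 1, top B: go to p, push B → (p, 033, BZ)
  ε-move, top B: go to q, push B → (q, 033, BZ)
  read 0, top B: go to q, push ε → (q, 33, Z)
  read 3, top Z: go to r, push BZ → (r, 3, BZ)
  ε-move, top B: go to r, push ε → (r, 3, Z)
  read 3, top Z: go to p, push BZ → (p, ε, BZ)
  ε-move, top B: go to q, push B → (q, ε, BZ)
All input consumed; M is in state q.

q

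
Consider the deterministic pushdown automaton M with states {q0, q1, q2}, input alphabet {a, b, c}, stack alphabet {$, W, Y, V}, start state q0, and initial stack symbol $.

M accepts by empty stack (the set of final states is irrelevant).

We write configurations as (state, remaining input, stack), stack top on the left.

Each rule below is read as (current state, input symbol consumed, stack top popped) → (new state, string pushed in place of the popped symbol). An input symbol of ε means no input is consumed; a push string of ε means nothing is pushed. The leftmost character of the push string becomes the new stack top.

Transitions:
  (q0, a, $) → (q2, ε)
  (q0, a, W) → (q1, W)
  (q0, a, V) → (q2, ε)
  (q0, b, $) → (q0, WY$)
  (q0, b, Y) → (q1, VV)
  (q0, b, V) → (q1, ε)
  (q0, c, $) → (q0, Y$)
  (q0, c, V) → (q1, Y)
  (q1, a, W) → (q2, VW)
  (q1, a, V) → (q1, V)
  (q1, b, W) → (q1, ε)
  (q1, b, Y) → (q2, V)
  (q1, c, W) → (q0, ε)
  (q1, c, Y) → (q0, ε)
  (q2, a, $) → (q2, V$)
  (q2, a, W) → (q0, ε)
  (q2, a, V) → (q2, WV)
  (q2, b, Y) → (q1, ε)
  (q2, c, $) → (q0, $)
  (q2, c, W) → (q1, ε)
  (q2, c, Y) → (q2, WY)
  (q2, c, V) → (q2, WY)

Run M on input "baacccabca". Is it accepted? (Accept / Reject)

Accept

(q0, baacccabca, $) ⊢ (q0, aacccabca, WY$) ⊢ (q1, acccabca, WY$) ⊢ (q2, cccabca, VWY$) ⊢ (q2, ccabca, WYWY$) ⊢ (q1, cabca, YWY$) ⊢ (q0, abca, WY$) ⊢ (q1, bca, WY$) ⊢ (q1, ca, Y$) ⊢ (q0, a, $) ⊢ (q2, ε, ε)
All input consumed and the stack is empty.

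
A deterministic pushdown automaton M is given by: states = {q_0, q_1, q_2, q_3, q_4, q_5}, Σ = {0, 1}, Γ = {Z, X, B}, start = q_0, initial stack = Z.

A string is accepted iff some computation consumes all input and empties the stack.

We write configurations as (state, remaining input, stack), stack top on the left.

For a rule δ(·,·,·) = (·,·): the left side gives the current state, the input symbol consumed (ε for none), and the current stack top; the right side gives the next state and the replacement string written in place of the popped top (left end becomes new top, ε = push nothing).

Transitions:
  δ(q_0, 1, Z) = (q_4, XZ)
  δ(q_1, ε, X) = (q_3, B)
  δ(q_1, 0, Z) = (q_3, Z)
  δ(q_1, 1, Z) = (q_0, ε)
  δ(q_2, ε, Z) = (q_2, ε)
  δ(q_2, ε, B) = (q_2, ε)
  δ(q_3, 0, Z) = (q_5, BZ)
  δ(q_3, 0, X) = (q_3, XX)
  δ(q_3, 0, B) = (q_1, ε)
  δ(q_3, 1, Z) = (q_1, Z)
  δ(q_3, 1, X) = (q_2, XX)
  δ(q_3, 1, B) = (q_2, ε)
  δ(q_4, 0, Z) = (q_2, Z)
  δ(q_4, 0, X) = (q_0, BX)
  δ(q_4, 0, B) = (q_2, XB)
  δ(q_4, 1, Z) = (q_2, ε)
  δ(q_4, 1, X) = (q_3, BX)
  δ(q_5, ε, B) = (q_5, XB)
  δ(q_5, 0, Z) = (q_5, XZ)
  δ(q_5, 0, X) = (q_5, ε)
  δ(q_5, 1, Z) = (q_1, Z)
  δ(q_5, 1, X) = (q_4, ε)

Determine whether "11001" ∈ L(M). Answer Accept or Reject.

(q_0, 11001, Z)
  read 1, top Z: go to q_4, push XZ → (q_4, 1001, XZ)
  read 1, top X: go to q_3, push BX → (q_3, 001, BXZ)
  read 0, top B: go to q_1, push ε → (q_1, 01, XZ)
  ε-move, top X: go to q_3, push B → (q_3, 01, BZ)
  read 0, top B: go to q_1, push ε → (q_1, 1, Z)
  read 1, top Z: go to q_0, push ε → (q_0, ε, ε)
All input consumed and the stack is empty.

Accept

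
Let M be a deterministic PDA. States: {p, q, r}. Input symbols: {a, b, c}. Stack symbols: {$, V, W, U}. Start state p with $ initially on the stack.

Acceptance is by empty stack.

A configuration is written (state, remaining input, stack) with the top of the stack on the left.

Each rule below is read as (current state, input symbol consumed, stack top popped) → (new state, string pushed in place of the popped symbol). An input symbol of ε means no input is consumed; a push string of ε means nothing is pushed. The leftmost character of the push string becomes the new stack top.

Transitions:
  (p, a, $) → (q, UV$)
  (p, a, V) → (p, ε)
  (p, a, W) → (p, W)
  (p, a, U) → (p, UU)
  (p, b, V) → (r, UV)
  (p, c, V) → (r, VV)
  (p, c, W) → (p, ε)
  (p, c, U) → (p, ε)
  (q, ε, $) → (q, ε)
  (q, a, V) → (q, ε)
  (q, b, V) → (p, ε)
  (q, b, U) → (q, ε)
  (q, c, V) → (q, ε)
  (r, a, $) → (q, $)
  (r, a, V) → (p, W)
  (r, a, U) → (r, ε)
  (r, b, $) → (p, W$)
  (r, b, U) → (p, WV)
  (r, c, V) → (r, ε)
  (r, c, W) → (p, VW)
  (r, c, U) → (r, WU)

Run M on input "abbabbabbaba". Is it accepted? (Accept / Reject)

Accept

(p, abbabbabbaba, $)
  read a, top $: go to q, push UV$ → (q, bbabbabbaba, UV$)
  read b, top U: go to q, push ε → (q, babbabbaba, V$)
  read b, top V: go to p, push ε → (p, abbabbaba, $)
  read a, top $: go to q, push UV$ → (q, bbabbaba, UV$)
  read b, top U: go to q, push ε → (q, babbaba, V$)
  read b, top V: go to p, push ε → (p, abbaba, $)
  read a, top $: go to q, push UV$ → (q, bbaba, UV$)
  read b, top U: go to q, push ε → (q, baba, V$)
  read b, top V: go to p, push ε → (p, aba, $)
  read a, top $: go to q, push UV$ → (q, ba, UV$)
  read b, top U: go to q, push ε → (q, a, V$)
  read a, top V: go to q, push ε → (q, ε, $)
  ε-move, top $: go to q, push ε → (q, ε, ε)
All input consumed and the stack is empty.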